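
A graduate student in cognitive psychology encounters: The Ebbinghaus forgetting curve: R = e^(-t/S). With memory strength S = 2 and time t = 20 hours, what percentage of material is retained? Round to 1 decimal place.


R = e^(-t/S)
-t/S = -20/2 = -10.0
R = e^(-10.0) = 4.5e-05
Percentage = 4.5e-05 * 100
= 0.0


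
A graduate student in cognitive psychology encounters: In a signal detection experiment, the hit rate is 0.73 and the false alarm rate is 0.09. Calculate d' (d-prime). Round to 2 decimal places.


d' = z(HR) - z(FAR)
z(0.73) = 0.6128
z(0.09) = -1.3408
d' = 0.6128 - -1.3408
= 1.95


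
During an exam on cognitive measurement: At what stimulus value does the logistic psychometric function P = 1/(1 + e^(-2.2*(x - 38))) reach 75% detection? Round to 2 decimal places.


At P = 0.75: 0.75 = 1/(1 + e^(-k*(x-x0)))
Solving: e^(-k*(x-x0)) = 1/3
x = x0 + ln(3)/k
ln(3) = 1.0986
x = 38 + 1.0986/2.2
= 38 + 0.4994
= 38.50


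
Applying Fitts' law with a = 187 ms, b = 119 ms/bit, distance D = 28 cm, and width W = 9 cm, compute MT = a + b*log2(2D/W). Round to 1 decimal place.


MT = 187 + 119 * log2(2*28/9)
2D/W = 6.222222
log2(6.222222) = 2.6374
MT = 187 + 119 * 2.6374
= 500.9 ms


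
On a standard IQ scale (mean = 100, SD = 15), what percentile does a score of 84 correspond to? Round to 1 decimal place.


z = (IQ - mean) / SD
z = (84 - 100) / 15 = -1.0667
Percentile = Phi(-1.0667) * 100
Phi(-1.0667) = 0.143054
= 14.3


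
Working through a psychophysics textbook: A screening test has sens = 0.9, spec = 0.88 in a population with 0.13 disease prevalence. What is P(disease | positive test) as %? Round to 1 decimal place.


PPV = (sens * prev) / (sens * prev + (1-spec) * (1-prev))
Numerator = 0.9 * 0.13 = 0.117
P(positive and no disease) = (1 - spec) * (1 - prev) = (1 - 0.88) * (1 - 0.13) = 0.1044
Denominator = 0.117 + 0.1044 = 0.2214
PPV = 0.117 / 0.2214 = 0.528455
As percentage = 52.8


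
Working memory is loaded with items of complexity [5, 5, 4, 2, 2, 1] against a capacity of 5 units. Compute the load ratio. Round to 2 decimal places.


Total complexity = 5 + 5 + 4 + 2 + 2 + 1 = 19
Load = total / capacity = 19 / 5
= 3.80


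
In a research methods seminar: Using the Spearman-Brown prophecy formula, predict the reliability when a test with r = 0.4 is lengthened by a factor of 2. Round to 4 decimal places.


r_new = n*r / (1 + (n-1)*r)
Numerator = 2 * 0.4 = 0.8
Denominator = 1 + 1 * 0.4 = 1.4
r_new = 0.8 / 1.4
= 0.5714


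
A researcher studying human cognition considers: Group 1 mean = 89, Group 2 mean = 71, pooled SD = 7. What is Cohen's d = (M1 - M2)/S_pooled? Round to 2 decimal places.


Cohen's d = (M1 - M2) / S_pooled
= (89 - 71) / 7
= 18 / 7
= 2.57


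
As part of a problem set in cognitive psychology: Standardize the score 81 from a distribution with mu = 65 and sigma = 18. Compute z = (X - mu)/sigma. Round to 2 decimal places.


z = (X - mu) / sigma
= (81 - 65) / 18
= 16 / 18
= 0.89


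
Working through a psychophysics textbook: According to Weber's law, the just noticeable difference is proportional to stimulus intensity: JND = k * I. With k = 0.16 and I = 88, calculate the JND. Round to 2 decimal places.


JND = k * I
JND = 0.16 * 88
= 14.08


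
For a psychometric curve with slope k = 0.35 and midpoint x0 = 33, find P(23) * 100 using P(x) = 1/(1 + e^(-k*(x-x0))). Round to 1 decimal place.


P(x) = 1/(1 + e^(-0.35*(23 - 33)))
Exponent = -0.35 * -10 = 3.5
e^(3.5) = 33.115452
P = 1/(1 + 33.115452) = 0.029312
Percentage = 2.9


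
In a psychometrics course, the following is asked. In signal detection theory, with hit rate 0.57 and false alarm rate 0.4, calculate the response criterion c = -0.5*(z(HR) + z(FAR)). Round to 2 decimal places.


c = -0.5 * (z(HR) + z(FAR))
z(0.57) = 0.1764
z(0.4) = -0.2533
c = -0.5 * (0.1764 + -0.2533)
= -0.5 * -0.0769
= 0.04


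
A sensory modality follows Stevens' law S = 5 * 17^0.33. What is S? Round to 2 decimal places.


S = 5 * 17^0.33
17^0.33 = 2.5471
S = 5 * 2.5471
= 12.74


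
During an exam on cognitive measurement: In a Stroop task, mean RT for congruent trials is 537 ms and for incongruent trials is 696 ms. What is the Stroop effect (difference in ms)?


Stroop effect = RT(incongruent) - RT(congruent)
= 696 - 537
= 159 ms


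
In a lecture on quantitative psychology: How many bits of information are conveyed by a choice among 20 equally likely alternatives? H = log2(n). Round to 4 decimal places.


H = log2(n)
H = log2(20)
= 4.3219


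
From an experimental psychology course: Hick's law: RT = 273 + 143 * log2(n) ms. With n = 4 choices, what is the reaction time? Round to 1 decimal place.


RT = 273 + 143 * log2(4)
log2(4) = 2.0
RT = 273 + 143 * 2.0
= 273 + 286.0
= 559.0 ms


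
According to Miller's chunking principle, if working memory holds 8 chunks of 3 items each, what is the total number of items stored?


Total items = chunks * items_per_chunk
= 8 * 3
= 24


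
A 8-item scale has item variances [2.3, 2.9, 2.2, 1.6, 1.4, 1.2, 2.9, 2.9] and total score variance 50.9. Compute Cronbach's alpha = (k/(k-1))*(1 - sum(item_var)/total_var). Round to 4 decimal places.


alpha = (k/(k-1)) * (1 - sum(s_i^2)/s_total^2)
sum(item variances) = 17.4
k/(k-1) = 8/7 = 1.142857
1 - 17.4/50.9 = 1 - 0.341847 = 0.658153
alpha = 1.142857 * 0.658153
= 0.7522


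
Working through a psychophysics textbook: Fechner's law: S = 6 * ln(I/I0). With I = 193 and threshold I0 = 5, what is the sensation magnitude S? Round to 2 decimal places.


S = 6 * ln(193/5)
I/I0 = 38.6
ln(38.6) = 3.6533
S = 6 * 3.6533
= 21.92


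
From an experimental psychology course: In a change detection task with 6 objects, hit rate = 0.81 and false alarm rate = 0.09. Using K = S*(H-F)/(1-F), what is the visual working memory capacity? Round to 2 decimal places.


K = S * (H - F) / (1 - F)
H - F = 0.72
1 - F = 0.91
K = 6 * 0.72 / 0.91
= 4.75


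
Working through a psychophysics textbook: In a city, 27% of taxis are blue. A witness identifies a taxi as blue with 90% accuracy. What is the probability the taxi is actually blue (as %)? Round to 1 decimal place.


P(blue | says blue) = P(says blue | blue)*P(blue) / [P(says blue | blue)*P(blue) + P(says blue | not blue)*P(not blue)]
Numerator = 0.9 * 0.27 = 0.243
False identification = 0.1 * 0.73 = 0.073
P = 0.243 / (0.243 + 0.073)
= 0.243 / 0.316
As percentage = 76.9


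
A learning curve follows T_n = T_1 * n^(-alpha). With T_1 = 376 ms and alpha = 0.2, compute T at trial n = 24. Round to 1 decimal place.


T_n = 376 * 24^(-0.2)
24^(-0.2) = 0.529612
T_n = 376 * 0.529612
= 199.1 ms


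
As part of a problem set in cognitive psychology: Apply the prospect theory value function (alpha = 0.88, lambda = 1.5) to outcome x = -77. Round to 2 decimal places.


Since x = -77 < 0, use v(x) = -lambda*(-x)^alpha
(-x) = 77
77^0.88 = 45.7206
v(-77) = -1.5 * 45.7206
= -68.58


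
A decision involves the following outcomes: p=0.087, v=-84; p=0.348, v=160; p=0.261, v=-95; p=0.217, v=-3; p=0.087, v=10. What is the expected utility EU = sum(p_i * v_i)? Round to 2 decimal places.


EU = sum(p_i * v_i)
0.087 * -84 = -7.308
0.348 * 160 = 55.68
0.261 * -95 = -24.795
0.217 * -3 = -0.651
0.087 * 10 = 0.87
EU = -7.308 + 55.68 + -24.795 + -0.651 + 0.87
= 23.80


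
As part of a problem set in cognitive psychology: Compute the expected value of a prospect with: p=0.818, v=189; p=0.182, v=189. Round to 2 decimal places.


EU = sum(p_i * v_i)
0.818 * 189 = 154.602
0.182 * 189 = 34.398
EU = 154.602 + 34.398
= 189.00


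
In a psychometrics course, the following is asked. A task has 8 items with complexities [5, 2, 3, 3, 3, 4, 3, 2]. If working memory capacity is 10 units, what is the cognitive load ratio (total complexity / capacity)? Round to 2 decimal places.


Total complexity = 5 + 2 + 3 + 3 + 3 + 4 + 3 + 2 = 25
Load = total / capacity = 25 / 10
= 2.50


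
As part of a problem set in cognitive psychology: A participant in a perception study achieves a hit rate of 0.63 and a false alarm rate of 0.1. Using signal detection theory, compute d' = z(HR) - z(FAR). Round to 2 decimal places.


d' = z(HR) - z(FAR)
z(0.63) = 0.3319
z(0.1) = -1.2816
d' = 0.3319 - -1.2816
= 1.61


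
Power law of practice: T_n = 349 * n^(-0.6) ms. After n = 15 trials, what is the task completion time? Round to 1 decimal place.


T_n = 349 * 15^(-0.6)
15^(-0.6) = 0.196945
T_n = 349 * 0.196945
= 68.7 ms


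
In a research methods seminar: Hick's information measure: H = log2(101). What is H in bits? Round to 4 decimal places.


H = log2(n)
H = log2(101)
= 6.6582


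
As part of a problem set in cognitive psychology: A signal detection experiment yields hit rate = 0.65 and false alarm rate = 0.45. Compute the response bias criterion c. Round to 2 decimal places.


c = -0.5 * (z(HR) + z(FAR))
z(0.65) = 0.3853
z(0.45) = -0.1257
c = -0.5 * (0.3853 + -0.1257)
= -0.5 * 0.2596
= -0.13


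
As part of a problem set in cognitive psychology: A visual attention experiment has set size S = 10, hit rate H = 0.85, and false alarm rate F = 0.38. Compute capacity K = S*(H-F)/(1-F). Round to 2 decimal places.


K = S * (H - F) / (1 - F)
H - F = 0.47
1 - F = 0.62
K = 10 * 0.47 / 0.62
= 7.58


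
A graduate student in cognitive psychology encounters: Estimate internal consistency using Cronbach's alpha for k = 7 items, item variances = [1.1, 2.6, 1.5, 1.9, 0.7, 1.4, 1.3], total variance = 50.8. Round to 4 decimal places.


alpha = (k/(k-1)) * (1 - sum(s_i^2)/s_total^2)
sum(item variances) = 10.5
k/(k-1) = 7/6 = 1.166667
1 - 10.5/50.8 = 1 - 0.206693 = 0.793307
alpha = 1.166667 * 0.793307
= 0.9255


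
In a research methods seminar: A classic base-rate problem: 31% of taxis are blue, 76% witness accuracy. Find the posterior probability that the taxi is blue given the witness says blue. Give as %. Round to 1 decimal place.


P(blue | says blue) = P(says blue | blue)*P(blue) / [P(says blue | blue)*P(blue) + P(says blue | not blue)*P(not blue)]
Numerator = 0.76 * 0.31 = 0.2356
False identification = 0.24 * 0.69 = 0.1656
P = 0.2356 / (0.2356 + 0.1656)
= 0.2356 / 0.4012
As percentage = 58.7


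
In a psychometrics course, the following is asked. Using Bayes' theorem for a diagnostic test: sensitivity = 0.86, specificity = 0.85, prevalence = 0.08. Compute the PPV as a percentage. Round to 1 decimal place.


PPV = (sens * prev) / (sens * prev + (1-spec) * (1-prev))
Numerator = 0.86 * 0.08 = 0.0688
P(positive and no disease) = (1 - spec) * (1 - prev) = (1 - 0.85) * (1 - 0.08) = 0.138
Denominator = 0.0688 + 0.138 = 0.2068
PPV = 0.0688 / 0.2068 = 0.332689
As percentage = 33.3


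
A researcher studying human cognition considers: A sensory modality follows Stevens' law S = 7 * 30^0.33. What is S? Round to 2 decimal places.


S = 7 * 30^0.33
30^0.33 = 3.0722
S = 7 * 3.0722
= 21.51


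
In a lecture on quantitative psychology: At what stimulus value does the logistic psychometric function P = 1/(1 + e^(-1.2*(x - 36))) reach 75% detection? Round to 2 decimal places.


At P = 0.75: 0.75 = 1/(1 + e^(-k*(x-x0)))
Solving: e^(-k*(x-x0)) = 1/3
x = x0 + ln(3)/k
ln(3) = 1.0986
x = 36 + 1.0986/1.2
= 36 + 0.9155
= 36.92


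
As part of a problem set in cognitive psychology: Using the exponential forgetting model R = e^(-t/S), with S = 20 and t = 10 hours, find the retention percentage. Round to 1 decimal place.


R = e^(-t/S)
-t/S = -10/20 = -0.5
R = e^(-0.5) = 0.606531
Percentage = 0.606531 * 100
= 60.7


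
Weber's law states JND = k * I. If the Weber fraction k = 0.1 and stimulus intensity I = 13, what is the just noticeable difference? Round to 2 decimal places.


JND = k * I
JND = 0.1 * 13
= 1.30


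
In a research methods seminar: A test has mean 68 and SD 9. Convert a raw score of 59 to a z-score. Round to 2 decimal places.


z = (X - mu) / sigma
= (59 - 68) / 9
= -9 / 9
= -1.00


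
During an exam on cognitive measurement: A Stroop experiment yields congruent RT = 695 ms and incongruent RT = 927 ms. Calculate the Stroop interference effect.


Stroop effect = RT(incongruent) - RT(congruent)
= 927 - 695
= 232 ms


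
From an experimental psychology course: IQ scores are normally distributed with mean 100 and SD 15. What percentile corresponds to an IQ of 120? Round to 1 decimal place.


z = (IQ - mean) / SD
z = (120 - 100) / 15 = 1.3333
Percentile = Phi(1.3333) * 100
Phi(1.3333) = 0.908783
= 90.9


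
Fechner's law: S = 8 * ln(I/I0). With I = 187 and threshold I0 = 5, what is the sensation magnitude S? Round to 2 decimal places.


S = 8 * ln(187/5)
I/I0 = 37.4
ln(37.4) = 3.6217
S = 8 * 3.6217
= 28.97


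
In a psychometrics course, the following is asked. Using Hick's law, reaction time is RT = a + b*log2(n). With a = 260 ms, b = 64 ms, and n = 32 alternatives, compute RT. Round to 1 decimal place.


RT = 260 + 64 * log2(32)
log2(32) = 5.0
RT = 260 + 64 * 5.0
= 260 + 320.0
= 580.0 ms


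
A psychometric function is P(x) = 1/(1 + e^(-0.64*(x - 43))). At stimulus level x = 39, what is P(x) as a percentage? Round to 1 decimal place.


P(x) = 1/(1 + e^(-0.64*(39 - 43)))
Exponent = -0.64 * -4 = 2.56
e^(2.56) = 12.935817
P = 1/(1 + 12.935817) = 0.071758
Percentage = 7.2


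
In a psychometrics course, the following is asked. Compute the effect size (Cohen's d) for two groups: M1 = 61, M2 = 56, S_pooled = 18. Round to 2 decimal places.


Cohen's d = (M1 - M2) / S_pooled
= (61 - 56) / 18
= 5 / 18
= 0.28


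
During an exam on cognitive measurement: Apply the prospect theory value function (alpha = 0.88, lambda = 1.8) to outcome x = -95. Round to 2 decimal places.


Since x = -95 < 0, use v(x) = -lambda*(-x)^alpha
(-x) = 95
95^0.88 = 55.0043
v(-95) = -1.8 * 55.0043
= -99.01


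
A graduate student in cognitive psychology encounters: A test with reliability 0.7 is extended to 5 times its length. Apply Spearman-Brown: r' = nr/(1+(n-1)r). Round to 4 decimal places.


r_new = n*r / (1 + (n-1)*r)
Numerator = 5 * 0.7 = 3.5
Denominator = 1 + 4 * 0.7 = 3.8
r_new = 3.5 / 3.8
= 0.9211


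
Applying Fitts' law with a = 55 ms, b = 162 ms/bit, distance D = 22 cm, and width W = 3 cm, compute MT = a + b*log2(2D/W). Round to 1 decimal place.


MT = 55 + 162 * log2(2*22/3)
2D/W = 14.666667
log2(14.666667) = 3.8745
MT = 55 + 162 * 3.8745
= 682.7 ms


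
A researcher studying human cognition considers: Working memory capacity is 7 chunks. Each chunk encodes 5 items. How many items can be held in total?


Total items = chunks * items_per_chunk
= 7 * 5
= 35


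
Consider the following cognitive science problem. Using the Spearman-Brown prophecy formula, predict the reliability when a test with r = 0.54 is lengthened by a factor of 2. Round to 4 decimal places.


r_new = n*r / (1 + (n-1)*r)
Numerator = 2 * 0.54 = 1.08
Denominator = 1 + 1 * 0.54 = 1.54
r_new = 1.08 / 1.54
= 0.7013


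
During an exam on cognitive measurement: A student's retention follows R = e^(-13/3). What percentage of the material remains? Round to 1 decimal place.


R = e^(-t/S)
-t/S = -13/3 = -4.333333
R = e^(-4.333333) = 0.013124
Percentage = 0.013124 * 100
= 1.3


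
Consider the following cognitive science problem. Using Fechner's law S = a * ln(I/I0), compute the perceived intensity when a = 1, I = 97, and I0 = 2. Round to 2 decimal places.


S = 1 * ln(97/2)
I/I0 = 48.5
ln(48.5) = 3.8816
S = 1 * 3.8816
= 3.88


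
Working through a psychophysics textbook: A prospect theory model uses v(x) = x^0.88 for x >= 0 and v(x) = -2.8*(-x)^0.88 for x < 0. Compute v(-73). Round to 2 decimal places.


Since x = -73 < 0, use v(x) = -lambda*(-x)^alpha
(-x) = 73
73^0.88 = 43.6239
v(-73) = -2.8 * 43.6239
= -122.15


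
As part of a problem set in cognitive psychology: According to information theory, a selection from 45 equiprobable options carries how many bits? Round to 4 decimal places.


H = log2(n)
H = log2(45)
= 5.4919


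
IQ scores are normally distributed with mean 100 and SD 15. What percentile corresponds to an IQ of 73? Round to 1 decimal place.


z = (IQ - mean) / SD
z = (73 - 100) / 15 = -1.8
Percentile = Phi(-1.8) * 100
Phi(-1.8) = 0.03593
= 3.6


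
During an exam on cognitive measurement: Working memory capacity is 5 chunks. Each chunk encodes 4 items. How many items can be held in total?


Total items = chunks * items_per_chunk
= 5 * 4
= 20


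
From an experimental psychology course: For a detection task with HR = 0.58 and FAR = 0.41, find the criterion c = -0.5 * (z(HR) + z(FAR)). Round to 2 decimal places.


c = -0.5 * (z(HR) + z(FAR))
z(0.58) = 0.2019
z(0.41) = -0.2275
c = -0.5 * (0.2019 + -0.2275)
= -0.5 * -0.0256
= 0.01


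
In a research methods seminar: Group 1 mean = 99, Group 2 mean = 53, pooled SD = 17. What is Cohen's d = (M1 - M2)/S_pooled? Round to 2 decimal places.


Cohen's d = (M1 - M2) / S_pooled
= (99 - 53) / 17
= 46 / 17
= 2.71


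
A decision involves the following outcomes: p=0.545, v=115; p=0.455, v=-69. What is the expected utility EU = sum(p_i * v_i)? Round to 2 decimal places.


EU = sum(p_i * v_i)
0.545 * 115 = 62.675
0.455 * -69 = -31.395
EU = 62.675 + -31.395
= 31.28


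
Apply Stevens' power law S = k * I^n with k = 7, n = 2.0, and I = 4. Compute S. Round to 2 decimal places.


S = 7 * 4^2.0
4^2.0 = 16.0
S = 7 * 16.0
= 112.00


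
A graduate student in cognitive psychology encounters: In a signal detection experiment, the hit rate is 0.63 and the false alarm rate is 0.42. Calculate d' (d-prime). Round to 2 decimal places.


d' = z(HR) - z(FAR)
z(0.63) = 0.3319
z(0.42) = -0.2019
d' = 0.3319 - -0.2019
= 0.53


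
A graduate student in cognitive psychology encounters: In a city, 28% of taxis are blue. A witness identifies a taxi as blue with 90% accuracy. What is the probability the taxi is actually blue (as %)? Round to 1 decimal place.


P(blue | says blue) = P(says blue | blue)*P(blue) / [P(says blue | blue)*P(blue) + P(says blue | not blue)*P(not blue)]
Numerator = 0.9 * 0.28 = 0.252
False identification = 0.1 * 0.72 = 0.072
P = 0.252 / (0.252 + 0.072)
= 0.252 / 0.324
As percentage = 77.8


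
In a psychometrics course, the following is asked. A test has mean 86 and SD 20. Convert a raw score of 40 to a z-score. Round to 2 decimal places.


z = (X - mu) / sigma
= (40 - 86) / 20
= -46 / 20
= -2.30


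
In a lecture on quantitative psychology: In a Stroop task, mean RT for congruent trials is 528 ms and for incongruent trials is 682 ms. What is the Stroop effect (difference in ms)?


Stroop effect = RT(incongruent) - RT(congruent)
= 682 - 528
= 154 ms


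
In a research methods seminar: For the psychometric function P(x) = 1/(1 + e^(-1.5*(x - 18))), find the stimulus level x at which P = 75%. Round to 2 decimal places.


At P = 0.75: 0.75 = 1/(1 + e^(-k*(x-x0)))
Solving: e^(-k*(x-x0)) = 1/3
x = x0 + ln(3)/k
ln(3) = 1.0986
x = 18 + 1.0986/1.5
= 18 + 0.7324
= 18.73


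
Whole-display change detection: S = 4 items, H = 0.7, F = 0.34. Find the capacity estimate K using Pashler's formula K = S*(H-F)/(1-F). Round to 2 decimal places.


K = S * (H - F) / (1 - F)
H - F = 0.36
1 - F = 0.66
K = 4 * 0.36 / 0.66
= 2.18


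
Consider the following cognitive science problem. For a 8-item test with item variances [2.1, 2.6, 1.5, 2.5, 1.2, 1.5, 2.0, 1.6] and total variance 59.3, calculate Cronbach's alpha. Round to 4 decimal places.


alpha = (k/(k-1)) * (1 - sum(s_i^2)/s_total^2)
sum(item variances) = 15.0
k/(k-1) = 8/7 = 1.142857
1 - 15.0/59.3 = 1 - 0.252951 = 0.747049
alpha = 1.142857 * 0.747049
= 0.8538


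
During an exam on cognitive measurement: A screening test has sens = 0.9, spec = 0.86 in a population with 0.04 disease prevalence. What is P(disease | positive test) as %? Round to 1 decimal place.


PPV = (sens * prev) / (sens * prev + (1-spec) * (1-prev))
Numerator = 0.9 * 0.04 = 0.036
P(positive and no disease) = (1 - spec) * (1 - prev) = (1 - 0.86) * (1 - 0.04) = 0.1344
Denominator = 0.036 + 0.1344 = 0.1704
PPV = 0.036 / 0.1704 = 0.211268
As percentage = 21.1


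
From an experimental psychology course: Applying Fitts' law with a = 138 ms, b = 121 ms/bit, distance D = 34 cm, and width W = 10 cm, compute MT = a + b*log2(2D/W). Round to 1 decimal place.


MT = 138 + 121 * log2(2*34/10)
2D/W = 6.8
log2(6.8) = 2.7655
MT = 138 + 121 * 2.7655
= 472.6 ms


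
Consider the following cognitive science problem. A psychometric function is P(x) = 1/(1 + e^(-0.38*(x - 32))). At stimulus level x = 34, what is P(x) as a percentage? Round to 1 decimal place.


P(x) = 1/(1 + e^(-0.38*(34 - 32)))
Exponent = -0.38 * 2 = -0.76
e^(-0.76) = 0.467666
P = 1/(1 + 0.467666) = 0.681354
Percentage = 68.1


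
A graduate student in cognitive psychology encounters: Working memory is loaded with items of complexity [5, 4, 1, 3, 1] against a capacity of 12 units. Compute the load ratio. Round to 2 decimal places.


Total complexity = 5 + 4 + 1 + 3 + 1 = 14
Load = total / capacity = 14 / 12
= 1.17


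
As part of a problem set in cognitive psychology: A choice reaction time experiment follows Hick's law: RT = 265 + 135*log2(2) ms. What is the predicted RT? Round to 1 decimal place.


RT = 265 + 135 * log2(2)
log2(2) = 1.0
RT = 265 + 135 * 1.0
= 265 + 135.0
= 400.0 ms


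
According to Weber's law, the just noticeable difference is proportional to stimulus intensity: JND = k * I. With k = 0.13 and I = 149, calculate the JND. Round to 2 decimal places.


JND = k * I
JND = 0.13 * 149
= 19.37


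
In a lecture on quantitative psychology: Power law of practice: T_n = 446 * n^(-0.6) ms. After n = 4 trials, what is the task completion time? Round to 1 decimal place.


T_n = 446 * 4^(-0.6)
4^(-0.6) = 0.435275
T_n = 446 * 0.435275
= 194.1 ms


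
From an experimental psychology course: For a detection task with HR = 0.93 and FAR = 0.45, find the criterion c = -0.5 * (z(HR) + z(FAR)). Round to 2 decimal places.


c = -0.5 * (z(HR) + z(FAR))
z(0.93) = 1.4758
z(0.45) = -0.1257
c = -0.5 * (1.4758 + -0.1257)
= -0.5 * 1.3501
= -0.68


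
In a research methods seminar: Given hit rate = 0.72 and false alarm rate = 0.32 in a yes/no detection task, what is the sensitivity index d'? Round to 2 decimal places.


d' = z(HR) - z(FAR)
z(0.72) = 0.5828
z(0.32) = -0.4677
d' = 0.5828 - -0.4677
= 1.05


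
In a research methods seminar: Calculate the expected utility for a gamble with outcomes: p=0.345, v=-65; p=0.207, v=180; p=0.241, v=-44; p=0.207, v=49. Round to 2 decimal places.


EU = sum(p_i * v_i)
0.345 * -65 = -22.425
0.207 * 180 = 37.26
0.241 * -44 = -10.604
0.207 * 49 = 10.143
EU = -22.425 + 37.26 + -10.604 + 10.143
= 14.37


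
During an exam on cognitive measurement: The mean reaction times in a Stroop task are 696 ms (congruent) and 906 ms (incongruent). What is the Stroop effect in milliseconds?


Stroop effect = RT(incongruent) - RT(congruent)
= 906 - 696
= 210 ms


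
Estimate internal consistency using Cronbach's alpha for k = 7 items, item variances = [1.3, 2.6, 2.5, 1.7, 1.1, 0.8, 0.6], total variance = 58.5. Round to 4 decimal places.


alpha = (k/(k-1)) * (1 - sum(s_i^2)/s_total^2)
sum(item variances) = 10.6
k/(k-1) = 7/6 = 1.166667
1 - 10.6/58.5 = 1 - 0.181197 = 0.818803
alpha = 1.166667 * 0.818803
= 0.9553


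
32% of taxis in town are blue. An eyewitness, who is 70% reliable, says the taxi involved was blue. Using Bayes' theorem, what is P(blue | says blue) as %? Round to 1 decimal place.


P(blue | says blue) = P(says blue | blue)*P(blue) / [P(says blue | blue)*P(blue) + P(says blue | not blue)*P(not blue)]
Numerator = 0.7 * 0.32 = 0.224
False identification = 0.3 * 0.68 = 0.204
P = 0.224 / (0.224 + 0.204)
= 0.224 / 0.428
As percentage = 52.3


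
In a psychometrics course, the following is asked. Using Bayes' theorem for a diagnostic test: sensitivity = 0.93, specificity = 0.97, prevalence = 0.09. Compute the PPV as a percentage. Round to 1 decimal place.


PPV = (sens * prev) / (sens * prev + (1-spec) * (1-prev))
Numerator = 0.93 * 0.09 = 0.0837
P(positive and no disease) = (1 - spec) * (1 - prev) = (1 - 0.97) * (1 - 0.09) = 0.0273
Denominator = 0.0837 + 0.0273 = 0.111
PPV = 0.0837 / 0.111 = 0.754054
As percentage = 75.4


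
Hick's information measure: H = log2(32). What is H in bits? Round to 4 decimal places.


H = log2(n)
H = log2(32)
= 5.0000


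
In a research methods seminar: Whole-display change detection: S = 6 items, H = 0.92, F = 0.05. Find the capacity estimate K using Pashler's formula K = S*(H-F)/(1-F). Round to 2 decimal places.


K = S * (H - F) / (1 - F)
H - F = 0.87
1 - F = 0.95
K = 6 * 0.87 / 0.95
= 5.49


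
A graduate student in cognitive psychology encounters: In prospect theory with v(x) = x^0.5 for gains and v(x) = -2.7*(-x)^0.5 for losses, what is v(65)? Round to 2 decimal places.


Since x = 65 >= 0, use v(x) = x^0.5
65^0.5 = 8.0623
v(65) = 8.06


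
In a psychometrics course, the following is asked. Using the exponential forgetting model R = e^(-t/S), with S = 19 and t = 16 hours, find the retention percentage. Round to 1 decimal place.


R = e^(-t/S)
-t/S = -16/19 = -0.842105
R = e^(-0.842105) = 0.430803
Percentage = 0.430803 * 100
= 43.1


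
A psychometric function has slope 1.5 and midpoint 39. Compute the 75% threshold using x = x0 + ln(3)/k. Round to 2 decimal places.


At P = 0.75: 0.75 = 1/(1 + e^(-k*(x-x0)))
Solving: e^(-k*(x-x0)) = 1/3
x = x0 + ln(3)/k
ln(3) = 1.0986
x = 39 + 1.0986/1.5
= 39 + 0.7324
= 39.73


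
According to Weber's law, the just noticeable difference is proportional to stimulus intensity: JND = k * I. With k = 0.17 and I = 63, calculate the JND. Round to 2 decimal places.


JND = k * I
JND = 0.17 * 63
= 10.71


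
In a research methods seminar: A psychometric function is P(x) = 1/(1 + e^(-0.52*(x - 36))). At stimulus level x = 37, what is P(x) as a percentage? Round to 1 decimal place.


P(x) = 1/(1 + e^(-0.52*(37 - 36)))
Exponent = -0.52 * 1 = -0.52
e^(-0.52) = 0.594521
P = 1/(1 + 0.594521) = 0.627148
Percentage = 62.7


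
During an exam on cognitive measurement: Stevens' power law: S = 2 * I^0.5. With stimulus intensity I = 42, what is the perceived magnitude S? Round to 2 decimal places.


S = 2 * 42^0.5
42^0.5 = 6.4807
S = 2 * 6.4807
= 12.96


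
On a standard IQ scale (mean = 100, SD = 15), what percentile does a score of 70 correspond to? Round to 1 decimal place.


z = (IQ - mean) / SD
z = (70 - 100) / 15 = -2.0
Percentile = Phi(-2.0) * 100
Phi(-2.0) = 0.02275
= 2.3


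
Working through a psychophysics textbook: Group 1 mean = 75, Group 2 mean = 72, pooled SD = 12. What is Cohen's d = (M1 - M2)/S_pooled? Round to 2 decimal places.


Cohen's d = (M1 - M2) / S_pooled
= (75 - 72) / 12
= 3 / 12
= 0.25


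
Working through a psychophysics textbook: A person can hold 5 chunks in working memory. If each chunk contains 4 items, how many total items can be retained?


Total items = chunks * items_per_chunk
= 5 * 4
= 20


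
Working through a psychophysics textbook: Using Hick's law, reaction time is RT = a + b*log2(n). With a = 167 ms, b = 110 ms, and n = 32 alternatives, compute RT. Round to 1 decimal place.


RT = 167 + 110 * log2(32)
log2(32) = 5.0
RT = 167 + 110 * 5.0
= 167 + 550.0
= 717.0 ms


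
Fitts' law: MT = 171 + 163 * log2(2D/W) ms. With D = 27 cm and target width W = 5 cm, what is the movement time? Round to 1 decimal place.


MT = 171 + 163 * log2(2*27/5)
2D/W = 10.8
log2(10.8) = 3.433
MT = 171 + 163 * 3.433
= 730.6 ms


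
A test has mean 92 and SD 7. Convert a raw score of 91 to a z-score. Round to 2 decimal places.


z = (X - mu) / sigma
= (91 - 92) / 7
= -1 / 7
= -0.14


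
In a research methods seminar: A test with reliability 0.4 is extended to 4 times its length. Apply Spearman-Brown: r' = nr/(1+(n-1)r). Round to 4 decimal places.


r_new = n*r / (1 + (n-1)*r)
Numerator = 4 * 0.4 = 1.6
Denominator = 1 + 3 * 0.4 = 2.2
r_new = 1.6 / 2.2
= 0.7273


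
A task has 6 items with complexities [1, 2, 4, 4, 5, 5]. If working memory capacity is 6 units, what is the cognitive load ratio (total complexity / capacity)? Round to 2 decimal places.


Total complexity = 1 + 2 + 4 + 4 + 5 + 5 = 21
Load = total / capacity = 21 / 6
= 3.50


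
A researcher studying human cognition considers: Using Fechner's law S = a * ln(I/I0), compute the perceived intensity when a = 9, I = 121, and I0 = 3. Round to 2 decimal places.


S = 9 * ln(121/3)
I/I0 = 40.333333
ln(40.333333) = 3.6972
S = 9 * 3.6972
= 33.27


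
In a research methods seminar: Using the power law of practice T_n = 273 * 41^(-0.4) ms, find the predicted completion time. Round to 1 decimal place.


T_n = 273 * 41^(-0.4)
41^(-0.4) = 0.226405
T_n = 273 * 0.226405
= 61.8 ms


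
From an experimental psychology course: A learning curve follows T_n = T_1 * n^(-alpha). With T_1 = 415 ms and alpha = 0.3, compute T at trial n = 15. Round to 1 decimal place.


T_n = 415 * 15^(-0.3)
15^(-0.3) = 0.443785
T_n = 415 * 0.443785
= 184.2 ms


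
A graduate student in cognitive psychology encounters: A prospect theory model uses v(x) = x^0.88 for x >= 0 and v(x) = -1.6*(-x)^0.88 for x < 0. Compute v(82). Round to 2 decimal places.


Since x = 82 >= 0, use v(x) = x^0.88
82^0.88 = 48.3233
v(82) = 48.32


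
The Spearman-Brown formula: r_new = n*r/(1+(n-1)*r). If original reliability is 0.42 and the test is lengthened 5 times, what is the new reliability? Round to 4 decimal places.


r_new = n*r / (1 + (n-1)*r)
Numerator = 5 * 0.42 = 2.1
Denominator = 1 + 4 * 0.42 = 2.68
r_new = 2.1 / 2.68
= 0.7836


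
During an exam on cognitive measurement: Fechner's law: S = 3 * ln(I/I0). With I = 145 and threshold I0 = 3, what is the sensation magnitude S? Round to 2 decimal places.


S = 3 * ln(145/3)
I/I0 = 48.333333
ln(48.333333) = 3.8781
S = 3 * 3.8781
= 11.63


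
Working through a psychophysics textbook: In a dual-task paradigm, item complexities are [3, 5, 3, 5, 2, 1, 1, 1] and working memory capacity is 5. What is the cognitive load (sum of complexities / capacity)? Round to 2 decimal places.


Total complexity = 3 + 5 + 3 + 5 + 2 + 1 + 1 + 1 = 21
Load = total / capacity = 21 / 5
= 4.20


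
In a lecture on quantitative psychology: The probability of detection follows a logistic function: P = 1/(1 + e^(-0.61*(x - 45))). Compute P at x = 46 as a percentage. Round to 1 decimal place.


P(x) = 1/(1 + e^(-0.61*(46 - 45)))
Exponent = -0.61 * 1 = -0.61
e^(-0.61) = 0.543351
P = 1/(1 + 0.543351) = 0.647941
Percentage = 64.8


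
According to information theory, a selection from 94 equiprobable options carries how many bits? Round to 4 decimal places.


H = log2(n)
H = log2(94)
= 6.5546


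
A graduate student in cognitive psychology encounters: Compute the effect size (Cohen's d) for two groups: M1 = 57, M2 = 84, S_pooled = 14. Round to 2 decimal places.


Cohen's d = (M1 - M2) / S_pooled
= (57 - 84) / 14
= -27 / 14
= -1.93


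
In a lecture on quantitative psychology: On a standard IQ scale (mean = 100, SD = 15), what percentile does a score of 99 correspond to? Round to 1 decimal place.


z = (IQ - mean) / SD
z = (99 - 100) / 15 = -0.0667
Percentile = Phi(-0.0667) * 100
Phi(-0.0667) = 0.47341
= 47.3


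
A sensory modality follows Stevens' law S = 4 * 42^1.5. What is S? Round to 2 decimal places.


S = 4 * 42^1.5
42^1.5 = 272.1911
S = 4 * 272.1911
= 1088.76


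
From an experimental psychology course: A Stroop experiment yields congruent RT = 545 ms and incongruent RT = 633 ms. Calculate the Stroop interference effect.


Stroop effect = RT(incongruent) - RT(congruent)
= 633 - 545
= 88 ms


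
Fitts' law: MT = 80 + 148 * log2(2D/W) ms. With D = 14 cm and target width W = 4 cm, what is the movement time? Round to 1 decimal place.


MT = 80 + 148 * log2(2*14/4)
2D/W = 7.0
log2(7.0) = 2.8074
MT = 80 + 148 * 2.8074
= 495.5 ms


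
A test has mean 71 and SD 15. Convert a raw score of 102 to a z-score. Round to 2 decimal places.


z = (X - mu) / sigma
= (102 - 71) / 15
= 31 / 15
= 2.07


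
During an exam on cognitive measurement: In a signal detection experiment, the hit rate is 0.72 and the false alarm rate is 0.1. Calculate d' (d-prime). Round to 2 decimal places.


d' = z(HR) - z(FAR)
z(0.72) = 0.5828
z(0.1) = -1.2816
d' = 0.5828 - -1.2816
= 1.86


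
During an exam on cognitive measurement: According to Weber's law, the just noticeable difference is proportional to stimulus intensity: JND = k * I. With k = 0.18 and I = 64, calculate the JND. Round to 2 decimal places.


JND = k * I
JND = 0.18 * 64
= 11.52


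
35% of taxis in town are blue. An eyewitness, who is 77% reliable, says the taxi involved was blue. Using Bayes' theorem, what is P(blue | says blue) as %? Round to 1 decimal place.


P(blue | says blue) = P(says blue | blue)*P(blue) / [P(says blue | blue)*P(blue) + P(says blue | not blue)*P(not blue)]
Numerator = 0.77 * 0.35 = 0.2695
False identification = 0.23 * 0.65 = 0.1495
P = 0.2695 / (0.2695 + 0.1495)
= 0.2695 / 0.419
As percentage = 64.3


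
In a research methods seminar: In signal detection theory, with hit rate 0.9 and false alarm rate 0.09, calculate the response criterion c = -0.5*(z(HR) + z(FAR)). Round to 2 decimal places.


c = -0.5 * (z(HR) + z(FAR))
z(0.9) = 1.2816
z(0.09) = -1.3408
c = -0.5 * (1.2816 + -1.3408)
= -0.5 * -0.0592
= 0.03


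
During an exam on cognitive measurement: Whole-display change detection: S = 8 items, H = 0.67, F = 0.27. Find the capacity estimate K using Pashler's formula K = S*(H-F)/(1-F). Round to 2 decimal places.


K = S * (H - F) / (1 - F)
H - F = 0.4
1 - F = 0.73
K = 8 * 0.4 / 0.73
= 4.38


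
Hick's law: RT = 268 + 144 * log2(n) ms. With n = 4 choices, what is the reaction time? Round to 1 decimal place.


RT = 268 + 144 * log2(4)
log2(4) = 2.0
RT = 268 + 144 * 2.0
= 268 + 288.0
= 556.0 ms


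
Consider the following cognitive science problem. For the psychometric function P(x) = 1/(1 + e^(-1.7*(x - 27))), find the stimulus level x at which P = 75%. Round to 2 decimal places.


At P = 0.75: 0.75 = 1/(1 + e^(-k*(x-x0)))
Solving: e^(-k*(x-x0)) = 1/3
x = x0 + ln(3)/k
ln(3) = 1.0986
x = 27 + 1.0986/1.7
= 27 + 0.6462
= 27.65


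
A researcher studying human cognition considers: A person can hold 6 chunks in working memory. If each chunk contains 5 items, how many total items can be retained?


Total items = chunks * items_per_chunk
= 6 * 5
= 30


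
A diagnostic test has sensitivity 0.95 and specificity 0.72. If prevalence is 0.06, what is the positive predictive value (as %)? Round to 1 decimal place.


PPV = (sens * prev) / (sens * prev + (1-spec) * (1-prev))
Numerator = 0.95 * 0.06 = 0.057
P(positive and no disease) = (1 - spec) * (1 - prev) = (1 - 0.72) * (1 - 0.06) = 0.2632
Denominator = 0.057 + 0.2632 = 0.3202
PPV = 0.057 / 0.3202 = 0.178014
As percentage = 17.8


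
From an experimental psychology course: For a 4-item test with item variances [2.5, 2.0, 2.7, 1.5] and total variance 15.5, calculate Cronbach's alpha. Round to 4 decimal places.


alpha = (k/(k-1)) * (1 - sum(s_i^2)/s_total^2)
sum(item variances) = 8.7
k/(k-1) = 4/3 = 1.333333
1 - 8.7/15.5 = 1 - 0.56129 = 0.43871
alpha = 1.333333 * 0.43871
= 0.5849


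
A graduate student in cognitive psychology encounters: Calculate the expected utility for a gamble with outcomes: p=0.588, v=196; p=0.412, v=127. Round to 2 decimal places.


EU = sum(p_i * v_i)
0.588 * 196 = 115.248
0.412 * 127 = 52.324
EU = 115.248 + 52.324
= 167.57


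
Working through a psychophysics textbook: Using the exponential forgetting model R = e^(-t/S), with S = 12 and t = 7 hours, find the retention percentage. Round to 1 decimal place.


R = e^(-t/S)
-t/S = -7/12 = -0.583333
R = e^(-0.583333) = 0.558035
Percentage = 0.558035 * 100
= 55.8


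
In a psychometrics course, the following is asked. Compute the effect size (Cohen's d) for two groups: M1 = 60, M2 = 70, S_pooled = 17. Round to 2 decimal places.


Cohen's d = (M1 - M2) / S_pooled
= (60 - 70) / 17
= -10 / 17
= -0.59


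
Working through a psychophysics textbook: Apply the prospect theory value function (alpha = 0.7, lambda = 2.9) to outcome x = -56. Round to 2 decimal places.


Since x = -56 < 0, use v(x) = -lambda*(-x)^alpha
(-x) = 56
56^0.7 = 16.7391
v(-56) = -2.9 * 16.7391
= -48.54


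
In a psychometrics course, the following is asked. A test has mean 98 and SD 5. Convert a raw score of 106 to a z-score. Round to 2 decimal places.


z = (X - mu) / sigma
= (106 - 98) / 5
= 8 / 5
= 1.60


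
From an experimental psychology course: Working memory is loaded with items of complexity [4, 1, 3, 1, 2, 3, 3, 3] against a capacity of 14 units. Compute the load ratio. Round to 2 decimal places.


Total complexity = 4 + 1 + 3 + 1 + 2 + 3 + 3 + 3 = 20
Load = total / capacity = 20 / 14
= 1.43


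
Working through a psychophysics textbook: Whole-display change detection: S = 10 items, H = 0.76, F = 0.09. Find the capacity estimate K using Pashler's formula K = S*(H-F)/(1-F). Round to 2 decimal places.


K = S * (H - F) / (1 - F)
H - F = 0.67
1 - F = 0.91
K = 10 * 0.67 / 0.91
= 7.36


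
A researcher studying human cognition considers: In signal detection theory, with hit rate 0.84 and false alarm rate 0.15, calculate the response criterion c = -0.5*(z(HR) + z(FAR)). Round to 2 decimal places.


c = -0.5 * (z(HR) + z(FAR))
z(0.84) = 0.9945
z(0.15) = -1.0364
c = -0.5 * (0.9945 + -1.0364)
= -0.5 * -0.0419
= 0.02


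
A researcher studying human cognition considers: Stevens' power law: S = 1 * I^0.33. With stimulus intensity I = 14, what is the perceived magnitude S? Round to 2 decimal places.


S = 1 * 14^0.33
14^0.33 = 2.389
S = 1 * 2.389
= 2.39


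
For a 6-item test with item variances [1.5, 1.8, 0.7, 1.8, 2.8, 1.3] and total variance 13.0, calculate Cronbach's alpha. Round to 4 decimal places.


alpha = (k/(k-1)) * (1 - sum(s_i^2)/s_total^2)
sum(item variances) = 9.9
k/(k-1) = 6/5 = 1.2
1 - 9.9/13.0 = 1 - 0.761538 = 0.238462
alpha = 1.2 * 0.238462
= 0.2862


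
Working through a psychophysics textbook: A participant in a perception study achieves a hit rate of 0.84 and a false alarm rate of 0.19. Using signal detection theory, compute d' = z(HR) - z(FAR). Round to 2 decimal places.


d' = z(HR) - z(FAR)
z(0.84) = 0.9945
z(0.19) = -0.8779
d' = 0.9945 - -0.8779
= 1.87


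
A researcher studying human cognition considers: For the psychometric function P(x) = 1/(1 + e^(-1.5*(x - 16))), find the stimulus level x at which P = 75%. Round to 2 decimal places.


At P = 0.75: 0.75 = 1/(1 + e^(-k*(x-x0)))
Solving: e^(-k*(x-x0)) = 1/3
x = x0 + ln(3)/k
ln(3) = 1.0986
x = 16 + 1.0986/1.5
= 16 + 0.7324
= 16.73


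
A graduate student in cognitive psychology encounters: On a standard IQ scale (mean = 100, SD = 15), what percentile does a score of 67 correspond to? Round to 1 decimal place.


z = (IQ - mean) / SD
z = (67 - 100) / 15 = -2.2
Percentile = Phi(-2.2) * 100
Phi(-2.2) = 0.013903
= 1.4


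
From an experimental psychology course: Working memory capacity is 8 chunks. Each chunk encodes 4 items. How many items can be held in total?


Total items = chunks * items_per_chunk
= 8 * 4
= 32


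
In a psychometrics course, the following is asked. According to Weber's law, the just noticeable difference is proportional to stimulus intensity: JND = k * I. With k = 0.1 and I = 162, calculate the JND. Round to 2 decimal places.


JND = k * I
JND = 0.1 * 162
= 16.20


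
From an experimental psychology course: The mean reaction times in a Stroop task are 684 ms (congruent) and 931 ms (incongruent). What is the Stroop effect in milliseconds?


Stroop effect = RT(incongruent) - RT(congruent)
= 931 - 684
= 247 ms


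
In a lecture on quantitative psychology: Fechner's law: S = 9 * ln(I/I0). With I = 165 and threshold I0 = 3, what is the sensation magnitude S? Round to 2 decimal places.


S = 9 * ln(165/3)
I/I0 = 55.0
ln(55.0) = 4.0073
S = 9 * 4.0073
= 36.07
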